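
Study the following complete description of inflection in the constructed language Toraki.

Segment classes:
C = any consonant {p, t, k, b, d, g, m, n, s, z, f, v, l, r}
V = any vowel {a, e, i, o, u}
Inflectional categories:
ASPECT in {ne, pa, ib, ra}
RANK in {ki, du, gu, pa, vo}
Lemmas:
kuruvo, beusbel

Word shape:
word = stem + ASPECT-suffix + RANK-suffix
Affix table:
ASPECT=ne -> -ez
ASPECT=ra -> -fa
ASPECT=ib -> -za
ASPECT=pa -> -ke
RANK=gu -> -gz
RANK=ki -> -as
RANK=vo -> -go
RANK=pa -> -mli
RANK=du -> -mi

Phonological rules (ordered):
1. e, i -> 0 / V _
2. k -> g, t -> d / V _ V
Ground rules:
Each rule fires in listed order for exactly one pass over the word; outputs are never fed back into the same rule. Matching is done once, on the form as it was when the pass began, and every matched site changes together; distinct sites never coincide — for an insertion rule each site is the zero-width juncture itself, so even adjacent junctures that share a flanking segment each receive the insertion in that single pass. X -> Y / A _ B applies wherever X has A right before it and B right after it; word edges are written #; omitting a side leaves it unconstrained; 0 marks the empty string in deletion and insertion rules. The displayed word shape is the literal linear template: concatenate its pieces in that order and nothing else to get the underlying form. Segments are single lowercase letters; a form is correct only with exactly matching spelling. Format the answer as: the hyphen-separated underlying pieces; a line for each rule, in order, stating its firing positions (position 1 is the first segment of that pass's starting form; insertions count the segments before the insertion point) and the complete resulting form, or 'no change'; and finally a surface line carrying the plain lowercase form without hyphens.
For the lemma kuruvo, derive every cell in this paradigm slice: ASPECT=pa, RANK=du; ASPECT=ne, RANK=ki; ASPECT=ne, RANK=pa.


cell ASPECT=pa, RANK=du:
underlying: kuruvo-ke-mi
1. e, i -> 0 / V _: no change
2. k -> g, t -> d / V _ V: fires at position(s) 7: kuruvogemi
surface: kuruvogemi

cell ASPECT=ne, RANK=ki:
underlying: kuruvo-ez-as
1. e, i -> 0 / V _: fires at position(s) 7: kuruvozas
2. k -> g, t -> d / V _ V: no change
surface: kuruvozas

cell ASPECT=ne, RANK=pa:
underlying: kuruvo-ez-mli
1. e, i -> 0 / V _: fires at position(s) 7: kuruvozmli
2. k -> g, t -> d / V _ V: no change
surface: kuruvozmli


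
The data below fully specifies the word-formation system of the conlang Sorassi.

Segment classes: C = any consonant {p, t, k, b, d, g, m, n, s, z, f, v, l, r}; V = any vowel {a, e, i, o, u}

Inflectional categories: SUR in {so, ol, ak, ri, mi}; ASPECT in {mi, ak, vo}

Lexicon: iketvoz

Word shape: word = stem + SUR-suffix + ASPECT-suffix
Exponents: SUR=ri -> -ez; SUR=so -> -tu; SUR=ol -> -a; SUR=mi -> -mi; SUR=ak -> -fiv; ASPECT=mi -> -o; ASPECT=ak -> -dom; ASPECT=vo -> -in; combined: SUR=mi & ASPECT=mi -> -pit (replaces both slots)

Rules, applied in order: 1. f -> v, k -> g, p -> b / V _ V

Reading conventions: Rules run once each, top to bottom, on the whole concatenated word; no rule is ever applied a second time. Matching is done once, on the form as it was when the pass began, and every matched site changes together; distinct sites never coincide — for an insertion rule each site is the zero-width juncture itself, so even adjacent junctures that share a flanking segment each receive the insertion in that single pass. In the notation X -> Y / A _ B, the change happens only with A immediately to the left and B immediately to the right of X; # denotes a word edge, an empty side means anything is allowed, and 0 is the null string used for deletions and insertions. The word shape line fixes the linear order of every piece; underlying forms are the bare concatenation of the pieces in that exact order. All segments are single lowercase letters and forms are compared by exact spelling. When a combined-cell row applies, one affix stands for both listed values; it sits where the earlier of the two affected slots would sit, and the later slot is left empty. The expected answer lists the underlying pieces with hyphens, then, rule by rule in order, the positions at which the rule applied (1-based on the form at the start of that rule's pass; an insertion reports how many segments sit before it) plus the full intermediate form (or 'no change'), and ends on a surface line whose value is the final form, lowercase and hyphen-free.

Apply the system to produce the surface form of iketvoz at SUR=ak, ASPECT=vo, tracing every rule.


underlying: iketvoz-fiv-in
1. f -> v, k -> g, p -> b / V _ V: fires at position(s) 2: igetvozfivin
surface: igetvozfivin


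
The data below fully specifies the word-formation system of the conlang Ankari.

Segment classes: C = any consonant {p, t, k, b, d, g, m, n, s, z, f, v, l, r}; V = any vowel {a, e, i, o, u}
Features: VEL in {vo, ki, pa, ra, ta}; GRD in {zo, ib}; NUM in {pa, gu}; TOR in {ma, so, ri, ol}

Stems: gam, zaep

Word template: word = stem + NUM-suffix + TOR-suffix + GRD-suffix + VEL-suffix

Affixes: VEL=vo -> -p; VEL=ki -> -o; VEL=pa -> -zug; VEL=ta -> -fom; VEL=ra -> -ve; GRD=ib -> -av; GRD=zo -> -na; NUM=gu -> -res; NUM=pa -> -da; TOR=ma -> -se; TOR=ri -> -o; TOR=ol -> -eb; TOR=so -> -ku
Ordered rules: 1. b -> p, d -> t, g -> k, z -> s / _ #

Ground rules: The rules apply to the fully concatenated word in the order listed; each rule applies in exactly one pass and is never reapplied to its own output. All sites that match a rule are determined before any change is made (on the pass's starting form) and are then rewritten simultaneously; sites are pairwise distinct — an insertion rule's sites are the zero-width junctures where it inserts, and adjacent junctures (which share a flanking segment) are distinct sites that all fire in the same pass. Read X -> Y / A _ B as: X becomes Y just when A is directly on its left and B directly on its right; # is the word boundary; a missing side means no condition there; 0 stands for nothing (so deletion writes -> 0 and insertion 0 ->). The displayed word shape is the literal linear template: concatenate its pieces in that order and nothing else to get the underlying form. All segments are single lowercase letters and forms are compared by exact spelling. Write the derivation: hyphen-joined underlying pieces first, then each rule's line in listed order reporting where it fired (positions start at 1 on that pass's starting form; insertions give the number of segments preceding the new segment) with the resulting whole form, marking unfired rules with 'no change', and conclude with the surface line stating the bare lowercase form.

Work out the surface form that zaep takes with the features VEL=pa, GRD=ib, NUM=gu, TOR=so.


underlying: zaep-res-ku-av-zug
1. b -> p, d -> t, g -> k, z -> s / _ #: fires at position(s) 14: zaepreskuavzuk
surface: zaepreskuavzuk


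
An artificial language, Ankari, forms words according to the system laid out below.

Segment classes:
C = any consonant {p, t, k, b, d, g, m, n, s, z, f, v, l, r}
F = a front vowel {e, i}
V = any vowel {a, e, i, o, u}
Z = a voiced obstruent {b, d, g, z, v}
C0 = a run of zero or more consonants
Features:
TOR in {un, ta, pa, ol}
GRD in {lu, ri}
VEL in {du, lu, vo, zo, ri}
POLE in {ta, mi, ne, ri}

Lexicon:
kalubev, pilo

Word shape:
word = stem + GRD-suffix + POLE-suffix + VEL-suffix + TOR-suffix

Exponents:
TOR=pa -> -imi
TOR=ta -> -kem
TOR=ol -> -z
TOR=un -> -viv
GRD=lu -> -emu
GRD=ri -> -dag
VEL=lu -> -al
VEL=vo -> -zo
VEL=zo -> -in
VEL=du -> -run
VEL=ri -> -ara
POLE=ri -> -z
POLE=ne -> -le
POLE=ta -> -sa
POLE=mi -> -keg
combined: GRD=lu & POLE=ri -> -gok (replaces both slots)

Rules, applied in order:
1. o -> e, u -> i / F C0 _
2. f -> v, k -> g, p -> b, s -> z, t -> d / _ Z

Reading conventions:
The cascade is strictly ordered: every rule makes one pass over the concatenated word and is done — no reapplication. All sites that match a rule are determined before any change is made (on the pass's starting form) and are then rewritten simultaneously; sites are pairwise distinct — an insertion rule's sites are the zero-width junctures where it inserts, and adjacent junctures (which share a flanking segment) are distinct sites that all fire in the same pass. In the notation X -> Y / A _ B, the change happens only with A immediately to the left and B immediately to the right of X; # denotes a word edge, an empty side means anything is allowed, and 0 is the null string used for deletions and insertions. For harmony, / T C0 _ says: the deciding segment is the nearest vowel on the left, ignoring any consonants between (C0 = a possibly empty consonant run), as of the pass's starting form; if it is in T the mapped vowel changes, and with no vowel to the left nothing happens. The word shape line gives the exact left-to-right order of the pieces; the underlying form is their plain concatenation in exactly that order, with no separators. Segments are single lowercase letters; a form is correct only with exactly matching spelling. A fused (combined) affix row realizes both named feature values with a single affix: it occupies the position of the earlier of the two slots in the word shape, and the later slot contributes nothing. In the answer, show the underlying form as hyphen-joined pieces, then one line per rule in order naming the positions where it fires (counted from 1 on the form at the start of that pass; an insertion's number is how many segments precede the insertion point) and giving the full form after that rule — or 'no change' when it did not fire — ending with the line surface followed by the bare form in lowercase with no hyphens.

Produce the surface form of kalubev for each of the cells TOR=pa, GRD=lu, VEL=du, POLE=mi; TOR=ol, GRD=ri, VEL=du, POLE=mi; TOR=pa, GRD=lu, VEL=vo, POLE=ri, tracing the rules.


cell TOR=pa, GRD=lu, VEL=du, POLE=mi:
underlying: kalubev-emu-keg-run-imi
1. o -> e, u -> i / F C0 _: fires at position(s) 10, 15: kalubevemikegrinimi
2. f -> v, k -> g, p -> b, s -> z, t -> d / _ Z: no change
surface: kalubevemikegrinimi

cell TOR=ol, GRD=ri, VEL=du, POLE=mi:
underlying: kalubev-dag-keg-run-z
1. o -> e, u -> i / F C0 _: fires at position(s) 15: kalubevdagkegrinz
2. f -> v, k -> g, p -> b, s -> z, t -> d / _ Z: no change
surface: kalubevdagkegrinz

cell TOR=pa, GRD=lu, VEL=vo, POLE=ri:
underlying: kalubev-gok-zo-imi
1. o -> e, u -> i / F C0 _: fires at position(s) 9: kalubevgekzoimi
2. f -> v, k -> g, p -> b, s -> z, t -> d / _ Z: fires at position(s) 10: kalubevgegzoimi
surface: kalubevgegzoimi


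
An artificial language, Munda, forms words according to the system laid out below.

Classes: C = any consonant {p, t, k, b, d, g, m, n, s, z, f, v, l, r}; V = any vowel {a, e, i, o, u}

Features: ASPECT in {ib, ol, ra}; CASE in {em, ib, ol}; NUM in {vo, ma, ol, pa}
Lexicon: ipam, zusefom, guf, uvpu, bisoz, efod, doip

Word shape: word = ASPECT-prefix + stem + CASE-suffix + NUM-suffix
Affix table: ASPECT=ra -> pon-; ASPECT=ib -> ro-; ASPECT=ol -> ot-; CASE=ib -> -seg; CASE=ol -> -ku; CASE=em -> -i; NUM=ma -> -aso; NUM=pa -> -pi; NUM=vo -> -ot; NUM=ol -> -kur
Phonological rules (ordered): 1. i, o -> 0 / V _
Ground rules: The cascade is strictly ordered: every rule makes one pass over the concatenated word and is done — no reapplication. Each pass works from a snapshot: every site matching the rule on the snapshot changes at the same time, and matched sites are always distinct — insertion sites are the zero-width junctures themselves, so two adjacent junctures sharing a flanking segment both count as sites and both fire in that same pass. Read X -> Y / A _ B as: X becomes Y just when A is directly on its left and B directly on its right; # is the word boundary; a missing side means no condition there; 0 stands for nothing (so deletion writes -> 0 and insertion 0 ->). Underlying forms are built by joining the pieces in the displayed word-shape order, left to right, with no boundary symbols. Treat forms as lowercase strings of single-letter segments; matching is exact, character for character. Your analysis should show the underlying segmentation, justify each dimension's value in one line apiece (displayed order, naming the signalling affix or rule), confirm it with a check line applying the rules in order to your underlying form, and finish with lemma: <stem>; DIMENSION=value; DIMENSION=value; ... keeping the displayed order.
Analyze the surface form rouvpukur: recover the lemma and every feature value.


underlying: ro-uvpu-i-kur
ASPECT=ib - signalled by the affix ro-
CASE=em - signalled by the affix -i
NUM=ol - signalled by the affix -kur
check: rouvpuikur -> rouvpukur
lemma: uvpu; ASPECT=ib; CASE=em; NUM=ol


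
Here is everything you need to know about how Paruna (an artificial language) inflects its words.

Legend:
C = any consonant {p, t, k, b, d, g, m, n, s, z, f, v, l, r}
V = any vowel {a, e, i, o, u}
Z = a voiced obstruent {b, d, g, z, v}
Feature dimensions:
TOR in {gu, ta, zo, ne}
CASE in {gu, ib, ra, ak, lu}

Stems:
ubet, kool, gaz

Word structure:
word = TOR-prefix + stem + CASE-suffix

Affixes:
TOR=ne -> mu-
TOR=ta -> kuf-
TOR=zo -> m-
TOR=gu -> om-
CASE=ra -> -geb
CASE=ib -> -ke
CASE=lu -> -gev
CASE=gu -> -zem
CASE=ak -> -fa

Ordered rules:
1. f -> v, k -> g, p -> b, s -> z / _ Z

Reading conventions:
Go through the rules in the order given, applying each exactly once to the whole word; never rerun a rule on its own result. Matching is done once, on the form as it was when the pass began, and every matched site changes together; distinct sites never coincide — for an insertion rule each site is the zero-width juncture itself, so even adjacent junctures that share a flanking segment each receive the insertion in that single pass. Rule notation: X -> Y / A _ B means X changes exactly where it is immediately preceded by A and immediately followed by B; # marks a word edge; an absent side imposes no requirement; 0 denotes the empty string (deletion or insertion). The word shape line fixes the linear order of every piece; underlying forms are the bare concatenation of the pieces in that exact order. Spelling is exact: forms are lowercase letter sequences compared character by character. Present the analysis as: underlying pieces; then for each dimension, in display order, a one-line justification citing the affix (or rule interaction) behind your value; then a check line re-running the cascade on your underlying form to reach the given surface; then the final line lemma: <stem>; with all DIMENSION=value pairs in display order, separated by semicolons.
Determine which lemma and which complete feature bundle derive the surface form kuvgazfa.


underlying: kuf-gaz-fa
TOR=ta - signalled by the affix kuf-
CASE=ak - signalled by the affix -fa
check: kufgazfa -> kuvgazfa
lemma: gaz; TOR=ta; CASE=ak


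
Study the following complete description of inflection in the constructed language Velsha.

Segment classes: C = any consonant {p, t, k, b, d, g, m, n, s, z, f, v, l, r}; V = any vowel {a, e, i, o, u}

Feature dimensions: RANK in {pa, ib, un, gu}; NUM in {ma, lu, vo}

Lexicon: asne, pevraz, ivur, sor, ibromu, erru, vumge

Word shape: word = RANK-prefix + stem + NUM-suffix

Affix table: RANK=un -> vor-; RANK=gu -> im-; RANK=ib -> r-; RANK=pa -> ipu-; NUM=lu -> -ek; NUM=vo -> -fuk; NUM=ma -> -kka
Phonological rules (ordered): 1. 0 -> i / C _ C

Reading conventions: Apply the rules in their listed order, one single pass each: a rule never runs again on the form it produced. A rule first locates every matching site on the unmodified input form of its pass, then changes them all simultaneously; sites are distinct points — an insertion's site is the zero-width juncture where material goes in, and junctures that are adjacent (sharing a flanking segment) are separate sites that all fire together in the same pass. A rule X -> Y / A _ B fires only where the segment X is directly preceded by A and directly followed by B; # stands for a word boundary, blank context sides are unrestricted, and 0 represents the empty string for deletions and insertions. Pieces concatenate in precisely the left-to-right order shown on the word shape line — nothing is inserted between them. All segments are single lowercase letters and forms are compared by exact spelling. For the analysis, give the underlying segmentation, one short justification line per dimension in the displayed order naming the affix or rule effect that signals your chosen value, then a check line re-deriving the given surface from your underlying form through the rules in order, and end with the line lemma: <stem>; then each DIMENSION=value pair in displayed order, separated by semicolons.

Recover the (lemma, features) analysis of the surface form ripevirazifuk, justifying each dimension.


underlying: r-pevraz-fuk
RANK=ib - signalled by the affix r-
NUM=vo - signalled by the affix -fuk
check: rpevrazfuk -> ripevirazifuk
lemma: pevraz; RANK=ib; NUM=vo


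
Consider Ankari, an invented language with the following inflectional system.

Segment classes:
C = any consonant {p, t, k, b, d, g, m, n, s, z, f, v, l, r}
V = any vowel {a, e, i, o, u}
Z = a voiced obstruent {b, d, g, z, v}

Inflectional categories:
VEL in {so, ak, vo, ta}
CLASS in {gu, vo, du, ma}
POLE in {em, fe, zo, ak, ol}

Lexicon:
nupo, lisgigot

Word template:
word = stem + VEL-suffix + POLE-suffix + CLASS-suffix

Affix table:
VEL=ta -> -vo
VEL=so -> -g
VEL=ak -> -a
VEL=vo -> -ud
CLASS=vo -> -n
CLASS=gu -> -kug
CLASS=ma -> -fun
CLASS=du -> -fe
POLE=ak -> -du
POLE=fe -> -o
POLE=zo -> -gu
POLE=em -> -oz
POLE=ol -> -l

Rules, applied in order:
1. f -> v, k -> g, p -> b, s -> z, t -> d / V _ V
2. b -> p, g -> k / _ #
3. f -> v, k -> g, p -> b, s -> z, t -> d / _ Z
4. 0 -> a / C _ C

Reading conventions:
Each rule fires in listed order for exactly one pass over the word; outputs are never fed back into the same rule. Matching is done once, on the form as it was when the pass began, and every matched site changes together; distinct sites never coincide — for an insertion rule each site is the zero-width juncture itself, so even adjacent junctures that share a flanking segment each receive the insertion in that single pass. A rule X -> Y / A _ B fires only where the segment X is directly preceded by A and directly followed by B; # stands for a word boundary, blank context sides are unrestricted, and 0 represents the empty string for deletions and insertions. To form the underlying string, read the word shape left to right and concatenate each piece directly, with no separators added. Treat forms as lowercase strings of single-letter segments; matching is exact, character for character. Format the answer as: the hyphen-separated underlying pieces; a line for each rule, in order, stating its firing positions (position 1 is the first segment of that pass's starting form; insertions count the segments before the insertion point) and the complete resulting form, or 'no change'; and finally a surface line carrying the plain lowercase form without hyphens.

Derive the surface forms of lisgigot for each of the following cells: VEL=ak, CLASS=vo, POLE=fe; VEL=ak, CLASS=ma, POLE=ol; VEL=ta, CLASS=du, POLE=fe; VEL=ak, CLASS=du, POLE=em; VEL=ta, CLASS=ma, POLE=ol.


cell VEL=ak, CLASS=vo, POLE=fe:
underlying: lisgigot-a-o-n
1. f -> v, k -> g, p -> b, s -> z, t -> d / V _ V: fires at position(s) 8: lisgigodaon
2. b -> p, g -> k / _ #: no change
3. f -> v, k -> g, p -> b, s -> z, t -> d / _ Z: fires at position(s) 3: lizgigodaon
4. 0 -> a / C _ C: inserts after position(s) 3: lizagigodaon
surface: lizagigodaon

cell VEL=ak, CLASS=ma, POLE=ol:
underlying: lisgigot-a-l-fun
1. f -> v, k -> g, p -> b, s -> z, t -> d / V _ V: fires at position(s) 8: lisgigodalfun
2. b -> p, g -> k / _ #: no change
3. f -> v, k -> g, p -> b, s -> z, t -> d / _ Z: fires at position(s) 3: lizgigodalfun
4. 0 -> a / C _ C: inserts after position(s) 3, 10: lizagigodalafun
surface: lizagigodalafun

cell VEL=ta, CLASS=du, POLE=fe:
underlying: lisgigot-vo-o-fe
1. f -> v, k -> g, p -> b, s -> z, t -> d / V _ V: fires at position(s) 12: lisgigotvoove
2. b -> p, g -> k / _ #: no change
3. f -> v, k -> g, p -> b, s -> z, t -> d / _ Z: fires at position(s) 3, 8: lizgigodvoove
4. 0 -> a / C _ C: inserts after position(s) 3, 8: lizagigodavoove
surface: lizagigodavoove

cell VEL=ak, CLASS=du, POLE=em:
underlying: lisgigot-a-oz-fe
1. f -> v, k -> g, p -> b, s -> z, t -> d / V _ V: fires at position(s) 8: lisgigodaozfe
2. b -> p, g -> k / _ #: no change
3. f -> v, k -> g, p -> b, s -> z, t -> d / _ Z: fires at position(s) 3: lizgigodaozfe
4. 0 -> a / C _ C: inserts after position(s) 3, 11: lizagigodaozafe
surface: lizagigodaozafe

cell VEL=ta, CLASS=ma, POLE=ol:
underlying: lisgigot-vo-l-fun
1. f -> v, k -> g, p -> b, s -> z, t -> d / V _ V: no change
2. b -> p, g -> k / _ #: no change
3. f -> v, k -> g, p -> b, s -> z, t -> d / _ Z: fires at position(s) 3, 8: lizgigodvolfun
4. 0 -> a / C _ C: inserts after position(s) 3, 8, 11: lizagigodavolafun
surface: lizagigodavolafun


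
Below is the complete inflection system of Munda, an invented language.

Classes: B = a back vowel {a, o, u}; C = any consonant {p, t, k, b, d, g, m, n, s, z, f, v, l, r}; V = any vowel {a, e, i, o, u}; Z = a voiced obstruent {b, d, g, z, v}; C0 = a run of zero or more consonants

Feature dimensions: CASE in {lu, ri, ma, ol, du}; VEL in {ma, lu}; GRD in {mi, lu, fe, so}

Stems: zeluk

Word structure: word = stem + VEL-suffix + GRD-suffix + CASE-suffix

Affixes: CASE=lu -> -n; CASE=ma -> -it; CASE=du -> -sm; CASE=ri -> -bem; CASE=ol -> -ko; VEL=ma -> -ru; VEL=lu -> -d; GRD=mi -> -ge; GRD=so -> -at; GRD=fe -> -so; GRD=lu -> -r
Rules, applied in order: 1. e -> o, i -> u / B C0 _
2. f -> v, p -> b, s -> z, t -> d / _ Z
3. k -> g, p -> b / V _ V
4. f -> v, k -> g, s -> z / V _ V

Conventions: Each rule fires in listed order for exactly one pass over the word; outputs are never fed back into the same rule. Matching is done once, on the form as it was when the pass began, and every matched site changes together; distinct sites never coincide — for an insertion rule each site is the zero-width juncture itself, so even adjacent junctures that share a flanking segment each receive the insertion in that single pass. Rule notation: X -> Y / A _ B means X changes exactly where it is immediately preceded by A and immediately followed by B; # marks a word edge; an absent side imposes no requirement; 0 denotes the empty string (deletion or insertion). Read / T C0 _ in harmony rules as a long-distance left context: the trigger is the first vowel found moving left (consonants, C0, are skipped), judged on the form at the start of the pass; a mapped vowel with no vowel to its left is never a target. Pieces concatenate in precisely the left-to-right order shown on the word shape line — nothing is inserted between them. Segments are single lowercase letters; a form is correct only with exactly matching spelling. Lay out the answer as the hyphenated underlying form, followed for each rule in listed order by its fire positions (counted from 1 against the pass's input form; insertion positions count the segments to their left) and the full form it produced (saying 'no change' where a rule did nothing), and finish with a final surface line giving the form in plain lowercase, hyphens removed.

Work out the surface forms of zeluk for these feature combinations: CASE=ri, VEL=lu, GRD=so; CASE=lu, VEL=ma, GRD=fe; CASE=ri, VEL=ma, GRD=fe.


cell CASE=ri, VEL=lu, GRD=so:
underlying: zeluk-d-at-bem
1. e -> o, i -> u / B C0 _: fires at position(s) 10: zelukdatbom
2. f -> v, p -> b, s -> z, t -> d / _ Z: fires at position(s) 8: zelukdadbom
3. k -> g, p -> b / V _ V: no change
4. f -> v, k -> g, s -> z / V _ V: no change
surface: zelukdadbom

cell CASE=lu, VEL=ma, GRD=fe:
underlying: zeluk-ru-so-n
1. e -> o, i -> u / B C0 _: no change
2. f -> v, p -> b, s -> z, t -> d / _ Z: no change
3. k -> g, p -> b / V _ V: no change
4. f -> v, k -> g, s -> z / V _ V: fires at position(s) 8: zelukruzon
surface: zelukruzon

cell CASE=ri, VEL=ma, GRD=fe:
underlying: zeluk-ru-so-bem
1. e -> o, i -> u / B C0 _: fires at position(s) 11: zelukrusobom
2. f -> v, p -> b, s -> z, t -> d / _ Z: no change
3. k -> g, p -> b / V _ V: no change
4. f -> v, k -> g, s -> z / V _ V: fires at position(s) 8: zelukruzobom
surface: zelukruzobom


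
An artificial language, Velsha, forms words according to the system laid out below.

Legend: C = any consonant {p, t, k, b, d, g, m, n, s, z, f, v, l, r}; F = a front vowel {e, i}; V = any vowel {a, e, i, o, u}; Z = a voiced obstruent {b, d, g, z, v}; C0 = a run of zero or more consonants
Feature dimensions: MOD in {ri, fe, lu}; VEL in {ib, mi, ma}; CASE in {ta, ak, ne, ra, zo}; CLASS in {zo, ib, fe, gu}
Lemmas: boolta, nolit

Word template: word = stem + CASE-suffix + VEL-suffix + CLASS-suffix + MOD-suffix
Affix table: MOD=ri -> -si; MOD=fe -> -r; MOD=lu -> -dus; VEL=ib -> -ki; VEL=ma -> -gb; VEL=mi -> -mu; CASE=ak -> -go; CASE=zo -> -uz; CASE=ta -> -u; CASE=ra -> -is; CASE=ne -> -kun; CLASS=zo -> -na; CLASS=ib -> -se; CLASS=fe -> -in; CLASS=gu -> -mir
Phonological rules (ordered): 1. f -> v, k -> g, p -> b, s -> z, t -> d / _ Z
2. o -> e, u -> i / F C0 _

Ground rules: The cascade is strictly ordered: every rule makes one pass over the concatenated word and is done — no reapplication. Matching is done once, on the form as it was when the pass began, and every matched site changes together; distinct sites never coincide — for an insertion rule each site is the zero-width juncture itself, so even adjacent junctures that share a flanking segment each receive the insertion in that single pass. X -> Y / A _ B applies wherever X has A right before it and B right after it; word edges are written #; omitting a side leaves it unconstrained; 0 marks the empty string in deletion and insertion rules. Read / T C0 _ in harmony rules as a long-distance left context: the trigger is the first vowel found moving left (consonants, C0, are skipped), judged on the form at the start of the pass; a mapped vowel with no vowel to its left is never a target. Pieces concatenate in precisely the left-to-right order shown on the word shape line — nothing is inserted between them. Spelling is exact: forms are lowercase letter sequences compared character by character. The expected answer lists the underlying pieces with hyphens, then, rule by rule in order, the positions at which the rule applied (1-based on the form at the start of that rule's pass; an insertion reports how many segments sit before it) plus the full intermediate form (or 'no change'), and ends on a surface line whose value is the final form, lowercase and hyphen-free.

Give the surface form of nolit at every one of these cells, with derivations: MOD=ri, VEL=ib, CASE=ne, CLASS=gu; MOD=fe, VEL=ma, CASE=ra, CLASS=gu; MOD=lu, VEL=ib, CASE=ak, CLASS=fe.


cell MOD=ri, VEL=ib, CASE=ne, CLASS=gu:
underlying: nolit-kun-ki-mir-si
1. f -> v, k -> g, p -> b, s -> z, t -> d / _ Z: no change
2. o -> e, u -> i / F C0 _: fires at position(s) 7: nolitkinkimirsi
surface: nolitkinkimirsi

cell MOD=fe, VEL=ma, CASE=ra, CLASS=gu:
underlying: nolit-is-gb-mir-r
1. f -> v, k -> g, p -> b, s -> z, t -> d / _ Z: fires at position(s) 7: nolitizgbmirr
2. o -> e, u -> i / F C0 _: no change
surface: nolitizgbmirr

cell MOD=lu, VEL=ib, CASE=ak, CLASS=fe:
underlying: nolit-go-ki-in-dus
1. f -> v, k -> g, p -> b, s -> z, t -> d / _ Z: fires at position(s) 5: nolidgokiindus
2. o -> e, u -> i / F C0 _: fires at position(s) 7, 13: nolidgekiindis
surface: nolidgekiindis


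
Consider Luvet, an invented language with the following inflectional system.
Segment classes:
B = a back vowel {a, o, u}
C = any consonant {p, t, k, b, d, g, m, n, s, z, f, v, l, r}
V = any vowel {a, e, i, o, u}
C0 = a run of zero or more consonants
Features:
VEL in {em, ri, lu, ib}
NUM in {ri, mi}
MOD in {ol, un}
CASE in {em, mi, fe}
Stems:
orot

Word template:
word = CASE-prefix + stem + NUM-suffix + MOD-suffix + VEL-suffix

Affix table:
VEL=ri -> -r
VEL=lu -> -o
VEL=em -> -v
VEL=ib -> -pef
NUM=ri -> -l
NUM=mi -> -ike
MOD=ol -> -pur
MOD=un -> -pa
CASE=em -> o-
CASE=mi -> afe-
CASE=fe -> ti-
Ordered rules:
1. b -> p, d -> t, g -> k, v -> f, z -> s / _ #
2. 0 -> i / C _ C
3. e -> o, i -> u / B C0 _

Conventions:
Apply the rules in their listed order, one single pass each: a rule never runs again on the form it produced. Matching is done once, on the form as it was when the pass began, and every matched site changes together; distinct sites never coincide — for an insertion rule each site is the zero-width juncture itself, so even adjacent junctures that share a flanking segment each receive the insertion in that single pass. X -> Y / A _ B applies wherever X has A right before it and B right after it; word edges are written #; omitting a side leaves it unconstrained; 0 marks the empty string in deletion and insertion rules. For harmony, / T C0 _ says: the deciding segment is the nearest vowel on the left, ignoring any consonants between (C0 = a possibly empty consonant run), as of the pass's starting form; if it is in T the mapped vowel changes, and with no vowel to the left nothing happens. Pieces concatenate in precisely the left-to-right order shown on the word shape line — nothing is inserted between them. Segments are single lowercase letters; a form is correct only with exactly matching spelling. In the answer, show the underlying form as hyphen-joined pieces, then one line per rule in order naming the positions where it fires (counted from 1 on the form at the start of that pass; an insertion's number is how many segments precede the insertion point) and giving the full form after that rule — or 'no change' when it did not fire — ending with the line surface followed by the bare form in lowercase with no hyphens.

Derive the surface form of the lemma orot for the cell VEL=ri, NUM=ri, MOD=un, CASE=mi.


underlying: afe-orot-l-pa-r
1. b -> p, d -> t, g -> k, v -> f, z -> s / _ #: no change
2. 0 -> i / C _ C: inserts after position(s) 7, 8: afeorotilipar
3. e -> o, i -> u / B C0 _: fires at position(s) 3, 8: afoorotulipar
surface: afoorotulipar


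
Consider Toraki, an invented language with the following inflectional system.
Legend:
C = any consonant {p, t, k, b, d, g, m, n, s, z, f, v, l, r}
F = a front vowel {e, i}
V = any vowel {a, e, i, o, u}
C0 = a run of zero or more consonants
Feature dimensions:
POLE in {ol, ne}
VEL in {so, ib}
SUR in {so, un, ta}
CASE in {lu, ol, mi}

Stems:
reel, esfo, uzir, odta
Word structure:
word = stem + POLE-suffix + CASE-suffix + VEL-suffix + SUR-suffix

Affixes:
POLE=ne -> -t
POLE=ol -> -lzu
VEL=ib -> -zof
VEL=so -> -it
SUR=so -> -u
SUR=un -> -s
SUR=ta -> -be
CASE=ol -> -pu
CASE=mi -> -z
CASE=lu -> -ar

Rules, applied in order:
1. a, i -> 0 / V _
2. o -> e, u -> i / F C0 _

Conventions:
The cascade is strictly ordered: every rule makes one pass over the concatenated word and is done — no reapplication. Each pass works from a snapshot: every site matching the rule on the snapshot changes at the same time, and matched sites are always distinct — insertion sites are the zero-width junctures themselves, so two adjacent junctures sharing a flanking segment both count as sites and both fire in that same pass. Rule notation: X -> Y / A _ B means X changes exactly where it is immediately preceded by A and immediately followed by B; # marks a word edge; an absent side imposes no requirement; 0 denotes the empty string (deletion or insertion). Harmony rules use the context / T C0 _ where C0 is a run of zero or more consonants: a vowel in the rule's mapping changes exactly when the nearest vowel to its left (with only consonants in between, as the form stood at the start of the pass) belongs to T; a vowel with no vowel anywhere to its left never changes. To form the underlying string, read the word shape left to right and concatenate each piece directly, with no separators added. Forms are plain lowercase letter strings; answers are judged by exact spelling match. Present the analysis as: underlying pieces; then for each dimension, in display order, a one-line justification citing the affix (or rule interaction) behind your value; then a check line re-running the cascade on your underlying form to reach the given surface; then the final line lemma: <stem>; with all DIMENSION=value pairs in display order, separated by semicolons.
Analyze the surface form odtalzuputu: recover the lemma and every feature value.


underlying: odta-lzu-pu-it-u
POLE=ol - signalled by the affix -lzu
VEL=so - signalled by the affix -it
SUR=so - signalled by the affix -u
CASE=ol - signalled by the affix -pu
check: odtalzupuitu -> odtalzuputu -> odtalzuputu
lemma: odta; POLE=ol; VEL=so; SUR=so; CASE=ol


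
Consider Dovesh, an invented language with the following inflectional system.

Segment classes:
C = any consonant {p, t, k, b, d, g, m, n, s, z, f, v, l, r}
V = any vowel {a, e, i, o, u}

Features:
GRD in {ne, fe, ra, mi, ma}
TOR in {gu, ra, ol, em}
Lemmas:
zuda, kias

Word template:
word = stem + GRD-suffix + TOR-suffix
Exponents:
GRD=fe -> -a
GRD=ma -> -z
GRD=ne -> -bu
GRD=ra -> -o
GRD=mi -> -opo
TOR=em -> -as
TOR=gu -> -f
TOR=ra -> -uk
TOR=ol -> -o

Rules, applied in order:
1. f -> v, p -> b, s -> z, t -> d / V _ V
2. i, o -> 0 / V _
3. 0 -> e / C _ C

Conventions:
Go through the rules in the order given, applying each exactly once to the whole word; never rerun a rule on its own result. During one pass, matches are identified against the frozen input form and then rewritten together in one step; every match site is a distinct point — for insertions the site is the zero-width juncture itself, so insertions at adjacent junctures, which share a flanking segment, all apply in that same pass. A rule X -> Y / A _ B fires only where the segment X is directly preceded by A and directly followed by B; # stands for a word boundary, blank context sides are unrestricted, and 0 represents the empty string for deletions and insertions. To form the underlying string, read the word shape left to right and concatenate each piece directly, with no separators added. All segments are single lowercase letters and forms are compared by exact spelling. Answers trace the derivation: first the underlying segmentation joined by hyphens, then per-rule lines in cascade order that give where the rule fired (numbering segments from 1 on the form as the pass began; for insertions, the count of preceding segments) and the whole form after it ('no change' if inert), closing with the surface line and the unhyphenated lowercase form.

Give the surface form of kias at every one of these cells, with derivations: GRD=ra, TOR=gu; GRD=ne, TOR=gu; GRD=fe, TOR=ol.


cell GRD=ra, TOR=gu:
underlying: kias-o-f
1. f -> v, p -> b, s -> z, t -> d / V _ V: fires at position(s) 4: kiazof
2. i, o -> 0 / V _: no change
3. 0 -> e / C _ C: no change
surface: kiazof

cell GRD=ne, TOR=gu:
underlying: kias-bu-f
1. f -> v, p -> b, s -> z, t -> d / V _ V: no change
2. i, o -> 0 / V _: no change
3. 0 -> e / C _ C: inserts after position(s) 4: kiasebuf
surface: kiasebuf

cell GRD=fe, TOR=ol:
underlying: kias-a-o
1. f -> v, p -> b, s -> z, t -> d / V _ V: fires at position(s) 4: kiazao
2. i, o -> 0 / V _: fires at position(s) 6: kiaza
3. 0 -> e / C _ C: no change
surface: kiaza


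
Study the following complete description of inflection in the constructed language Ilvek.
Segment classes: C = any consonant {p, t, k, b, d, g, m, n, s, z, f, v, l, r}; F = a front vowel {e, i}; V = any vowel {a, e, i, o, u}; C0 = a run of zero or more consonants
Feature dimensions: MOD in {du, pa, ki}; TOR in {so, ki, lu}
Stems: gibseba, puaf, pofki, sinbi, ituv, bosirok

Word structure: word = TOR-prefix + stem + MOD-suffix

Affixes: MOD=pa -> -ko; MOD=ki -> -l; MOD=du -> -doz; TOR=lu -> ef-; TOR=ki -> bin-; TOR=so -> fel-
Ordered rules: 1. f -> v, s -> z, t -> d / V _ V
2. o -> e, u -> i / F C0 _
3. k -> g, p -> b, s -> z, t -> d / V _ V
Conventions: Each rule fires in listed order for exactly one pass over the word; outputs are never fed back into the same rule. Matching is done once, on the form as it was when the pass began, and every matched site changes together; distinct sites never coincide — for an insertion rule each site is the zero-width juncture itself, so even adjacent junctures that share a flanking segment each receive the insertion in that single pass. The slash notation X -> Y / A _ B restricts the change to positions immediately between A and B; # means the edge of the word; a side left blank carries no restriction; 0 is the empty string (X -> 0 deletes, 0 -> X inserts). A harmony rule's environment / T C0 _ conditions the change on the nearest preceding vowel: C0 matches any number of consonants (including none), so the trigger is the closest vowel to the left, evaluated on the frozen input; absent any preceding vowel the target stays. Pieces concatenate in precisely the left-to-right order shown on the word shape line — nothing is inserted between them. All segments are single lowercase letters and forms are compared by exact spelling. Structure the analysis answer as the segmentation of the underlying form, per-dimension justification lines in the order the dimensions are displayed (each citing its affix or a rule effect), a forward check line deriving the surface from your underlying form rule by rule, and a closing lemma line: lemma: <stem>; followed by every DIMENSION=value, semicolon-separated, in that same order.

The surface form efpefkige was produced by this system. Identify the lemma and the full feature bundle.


underlying: ef-pofki-ko
MOD=pa - signalled by the affix -ko
TOR=lu - signalled by the affix ef-
check: efpofkiko -> efpofkiko -> efpefkike -> efpefkige
lemma: pofki; MOD=pa; TOR=lu


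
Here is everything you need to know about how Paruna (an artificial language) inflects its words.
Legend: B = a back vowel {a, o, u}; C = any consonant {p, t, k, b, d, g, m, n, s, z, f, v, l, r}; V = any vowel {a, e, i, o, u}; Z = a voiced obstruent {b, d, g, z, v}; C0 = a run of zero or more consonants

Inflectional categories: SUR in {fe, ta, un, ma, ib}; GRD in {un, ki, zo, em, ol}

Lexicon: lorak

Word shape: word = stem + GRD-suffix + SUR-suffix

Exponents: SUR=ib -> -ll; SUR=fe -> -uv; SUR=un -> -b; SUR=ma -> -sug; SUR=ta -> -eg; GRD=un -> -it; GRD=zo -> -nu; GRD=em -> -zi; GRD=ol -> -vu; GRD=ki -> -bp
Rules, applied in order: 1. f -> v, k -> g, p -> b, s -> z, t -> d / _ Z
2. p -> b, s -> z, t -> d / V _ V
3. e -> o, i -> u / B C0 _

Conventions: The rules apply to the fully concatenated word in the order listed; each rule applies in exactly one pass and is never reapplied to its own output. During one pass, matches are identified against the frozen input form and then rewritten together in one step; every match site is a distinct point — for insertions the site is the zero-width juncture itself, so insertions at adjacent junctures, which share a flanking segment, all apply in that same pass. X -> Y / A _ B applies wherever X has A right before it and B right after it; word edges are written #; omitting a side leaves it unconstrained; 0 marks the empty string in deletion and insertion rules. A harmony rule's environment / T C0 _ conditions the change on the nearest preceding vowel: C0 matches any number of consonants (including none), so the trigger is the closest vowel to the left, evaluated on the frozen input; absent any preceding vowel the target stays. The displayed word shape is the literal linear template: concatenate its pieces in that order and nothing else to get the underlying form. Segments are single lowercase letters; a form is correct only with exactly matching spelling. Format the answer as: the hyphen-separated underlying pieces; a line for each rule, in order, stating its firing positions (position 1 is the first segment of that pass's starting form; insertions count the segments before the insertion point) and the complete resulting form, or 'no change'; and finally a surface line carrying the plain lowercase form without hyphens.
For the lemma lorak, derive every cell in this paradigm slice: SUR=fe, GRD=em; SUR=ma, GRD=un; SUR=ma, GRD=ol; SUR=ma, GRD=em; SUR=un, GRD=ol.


cell SUR=fe, GRD=em:
underlying: lorak-zi-uv
1. f -> v, k -> g, p -> b, s -> z, t -> d / _ Z: fires at position(s) 5: loragziuv
2. p -> b, s -> z, t -> d / V _ V: no change
3. e -> o, i -> u / B C0 _: fires at position(s) 7: loragzuuv
surface: loragzuuv

cell SUR=ma, GRD=un:
underlying: lorak-it-sug
1. f -> v, k -> g, p -> b, s -> z, t -> d / _ Z: no change
2. p -> b, s -> z, t -> d / V _ V: no change
3. e -> o, i -> u / B C0 _: fires at position(s) 6: lorakutsug
surface: lorakutsug

cell SUR=ma, GRD=ol:
underlying: lorak-vu-sug
1. f -> v, k -> g, p -> b, s -> z, t -> d / _ Z: fires at position(s) 5: loragvusug
2. p -> b, s -> z, t -> d / V _ V: fires at position(s) 8: loragvuzug
3. e -> o, i -> u / B C0 _: no change
surface: loragvuzug

cell SUR=ma, GRD=em:
underlying: lorak-zi-sug
1. f -> v, k -> g, p -> b, s -> z, t -> d / _ Z: fires at position(s) 5: loragzisug
2. p -> b, s -> z, t -> d / V _ V: fires at position(s) 8: loragzizug
3. e -> o, i -> u / B C0 _: fires at position(s) 7: loragzuzug
surface: loragzuzug

cell SUR=un, GRD=ol:
underlying: lorak-vu-b
1. f -> v, k -> g, p -> b, s -> z, t -> d / _ Z: fires at position(s) 5: loragvub
2. p -> b, s -> z, t -> d / V _ V: no change
3. e -> o, i -> u / B C0 _: no change
surface: loragvub
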